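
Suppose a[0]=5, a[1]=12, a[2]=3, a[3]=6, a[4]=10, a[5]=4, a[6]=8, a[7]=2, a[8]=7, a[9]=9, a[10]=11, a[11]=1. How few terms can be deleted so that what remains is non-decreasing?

7

Fewest deletions = n − (longest non-decreasing subsequence).
i:      0  1  2  3  4  5  6  7  8  9 10 11
a[i]:   5 12  3  6 10  4  8  2  7  9 11  1
dp:     1  2  1  2  3  2  3  1  3  4  5  1
max dp = 5, so deletions = 12 − 5 = 7.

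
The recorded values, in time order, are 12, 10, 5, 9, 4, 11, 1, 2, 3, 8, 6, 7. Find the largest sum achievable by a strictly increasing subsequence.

Let S[i] be the best sum of a strictly increasing subsequence ending at i:
i:      1  2  3  4  5  6  7  8  9 10 11 12
a[i]:  12 10  5  9  4 11  1  2  3  8  6  7
S:     12 10  5 14  4 25  1  3  6 14 12 19
Maximum is 25 (e.g. 5 + 9 + 11).

25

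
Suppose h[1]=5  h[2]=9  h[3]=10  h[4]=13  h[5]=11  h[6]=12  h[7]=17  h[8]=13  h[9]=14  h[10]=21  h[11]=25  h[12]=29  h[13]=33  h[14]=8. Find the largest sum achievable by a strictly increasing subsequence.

182

Let S[i] be the best sum of a strictly increasing subsequence ending at i:
i:       1   2   3   4   5   6   7   8   9  10  11  12  13  14
h[i]:    5   9  10  13  11  12  17  13  14  21  25  29  33   8
S:       5  14  24  37  35  47  64  60  74  95 120 149 182  13
Maximum is 182 (e.g. 5 + 9 + 10 + 11 + 12 + 13 + 14 + 21 + 25 + 29 + 33).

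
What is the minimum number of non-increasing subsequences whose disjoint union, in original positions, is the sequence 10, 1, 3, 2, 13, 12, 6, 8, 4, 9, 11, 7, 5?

6

Place each on the leftmost legal pile:
10 → new pile 1 (tops now [10])
1 → pile 1 (tops now [1])
3 → new pile 2 (tops now [1, 3])
2 → pile 2 (tops now [1, 2])
13 → new pile 3 (tops now [1, 2, 13])
12 → pile 3 (tops now [1, 2, 12])
6 → pile 3 (tops now [1, 2, 6])
8 → new pile 4 (tops now [1, 2, 6, 8])
4 → pile 3 (tops now [1, 2, 4, 8])
9 → new pile 5 (tops now [1, 2, 4, 8, 9])
11 → new pile 6 (tops now [1, 2, 4, 8, 9, 11])
7 → pile 4 (tops now [1, 2, 4, 7, 9, 11])
5 → pile 4 (tops now [1, 2, 4, 5, 9, 11])
Six piles.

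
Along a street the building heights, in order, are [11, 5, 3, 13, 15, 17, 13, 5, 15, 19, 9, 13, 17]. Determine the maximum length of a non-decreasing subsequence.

Track the smallest tail for each achievable length (allowing ties):
11 → extends → [11]
5 → replaces 11 → [5]
3 → replaces 5 → [3]
13 → extends → [3, 13]
15 → extends → [3, 13, 15]
17 → extends → [3, 13, 15, 17]
13 → replaces 15 → [3, 13, 13, 17]
5 → replaces 13 → [3, 5, 13, 17]
15 → replaces 17 → [3, 5, 13, 15]
19 → extends → [3, 5, 13, 15, 19]
9 → replaces 13 → [3, 5, 9, 15, 19]
13 → replaces 15 → [3, 5, 9, 13, 19]
17 → replaces 19 → [3, 5, 9, 13, 17]
Five tails, so the longest non-decreasing subsequence has length 5 (e.g. 11, 13, 15, 17, 19).

5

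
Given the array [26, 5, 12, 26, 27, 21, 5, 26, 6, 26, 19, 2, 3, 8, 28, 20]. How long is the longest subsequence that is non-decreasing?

6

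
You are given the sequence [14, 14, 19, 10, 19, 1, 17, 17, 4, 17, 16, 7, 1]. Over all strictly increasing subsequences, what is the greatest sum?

Let S[i] be the best sum of a strictly increasing subsequence ending at i:
i:      1  2  3  4  5  6  7  8  9 10 11 12 13
a[i]:  14 14 19 10 19  1 17 17  4 17 16  7  1
S:     14 14 33 10 33  1 31 31  5 31 30 12  1
Maximum is 33 (e.g. 14 + 19).

33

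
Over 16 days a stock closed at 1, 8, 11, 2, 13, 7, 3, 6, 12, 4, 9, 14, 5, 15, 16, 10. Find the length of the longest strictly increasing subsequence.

8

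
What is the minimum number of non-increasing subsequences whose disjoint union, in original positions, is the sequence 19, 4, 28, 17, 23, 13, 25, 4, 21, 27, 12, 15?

Place each on the leftmost legal pile:
19 → new pile 1 (tops now [19])
4 → pile 1 (tops now [4])
28 → new pile 2 (tops now [4, 28])
17 → pile 2 (tops now [4, 17])
23 → new pile 3 (tops now [4, 17, 23])
13 → pile 2 (tops now [4, 13, 23])
25 → new pile 4 (tops now [4, 13, 23, 25])
4 → pile 1 (tops now [4, 13, 23, 25])
21 → pile 3 (tops now [4, 13, 21, 25])
27 → new pile 5 (tops now [4, 13, 21, 25, 27])
12 → pile 2 (tops now [4, 12, 21, 25, 27])
15 → pile 3 (tops now [4, 12, 15, 25, 27])
Five piles.

5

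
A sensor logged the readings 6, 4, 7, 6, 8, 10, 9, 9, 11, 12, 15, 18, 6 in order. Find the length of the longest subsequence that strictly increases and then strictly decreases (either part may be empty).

inc[i] = longest strictly increasing subsequence ending at i; dec[i] = longest strictly decreasing subsequence starting at i:
i:      1  2  3  4  5  6  7  8  9 10 11 12 13
a[i]:   6  4  7  6  8 10  9  9 11 12 15 18  6
inc:    1  1  2  2  3  4  4  4  5  6  7  8  2
dec:    2  1  2  1  2  3  2  2  2  2  2  2  1
Best peak at i=12 (value 18): inc=8, dec=2, length 8+2−1 = 9.

9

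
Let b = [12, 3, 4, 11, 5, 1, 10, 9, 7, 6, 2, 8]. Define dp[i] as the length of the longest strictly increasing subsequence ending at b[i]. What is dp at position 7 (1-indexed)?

dp[i] = 1 + max{dp[j] : j<i, b[j]<b[i]} (or 1 if no such j):
i:      1  2  3  4  5  6  7  8  9 10 11 12
b[i]:  12  3  4 11  5  1 10  9  7  6  2  8
dp:     1  1  2  3  3  1  4  4  4  4  2  5
At index 7 the value is 4.

4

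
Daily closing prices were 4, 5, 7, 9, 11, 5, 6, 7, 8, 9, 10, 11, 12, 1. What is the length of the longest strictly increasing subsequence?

Track the smallest tail for each achievable length (strict):
4 → extends → [4]
5 → extends → [4, 5]
7 → extends → [4, 5, 7]
9 → extends → [4, 5, 7, 9]
11 → extends → [4, 5, 7, 9, 11]
5 → already a tail → [4, 5, 7, 9, 11]
6 → replaces 7 → [4, 5, 6, 9, 11]
7 → replaces 9 → [4, 5, 6, 7, 11]
8 → replaces 11 → [4, 5, 6, 7, 8]
9 → extends → [4, 5, 6, 7, 8, 9]
10 → extends → [4, 5, 6, 7, 8, 9, 10]
11 → extends → [4, 5, 6, 7, 8, 9, 10, 11]
12 → extends → [4, 5, 6, 7, 8, 9, 10, 11, 12]
1 → replaces 4 → [1, 5, 6, 7, 8, 9, 10, 11, 12]
Nine tails, so the longest strictly increasing subsequence has length 9 (e.g. 4, 5, 6, 7, 8, 9, 10, 11, 12).

9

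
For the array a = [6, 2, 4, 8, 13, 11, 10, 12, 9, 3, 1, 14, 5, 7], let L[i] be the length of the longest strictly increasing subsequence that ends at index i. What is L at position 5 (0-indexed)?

dp[i] = 1 + max{dp[j] : j<i, a[j]<a[i]} (or 1 if no such j):
i:      0  1  2  3  4  5  6  7  8  9 10 11 12 13
a[i]:   6  2  4  8 13 11 10 12  9  3  1 14  5  7
dp:     1  1  2  3  4  4  4  5  4  2  1  6  3  4
At index 5 the value is 4.

4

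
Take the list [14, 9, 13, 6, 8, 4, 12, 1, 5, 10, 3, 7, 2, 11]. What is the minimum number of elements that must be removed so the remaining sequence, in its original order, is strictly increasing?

10

Fewest deletions = n − (longest strictly increasing subsequence).
Patience tails:
14 → extends → [14]
9 → replaces 14 → [9]
13 → extends → [9, 13]
6 → replaces 9 → [6, 13]
8 → replaces 13 → [6, 8]
4 → replaces 6 → [4, 8]
12 → extends → [4, 8, 12]
1 → replaces 4 → [1, 8, 12]
5 → replaces 8 → [1, 5, 12]
10 → replaces 12 → [1, 5, 10]
3 → replaces 5 → [1, 3, 10]
7 → replaces 10 → [1, 3, 7]
2 → replaces 3 → [1, 2, 7]
11 → extends → [1, 2, 7, 11]
Longest strictly increasing subsequence has length 4, so deletions = 14 − 4 = 10.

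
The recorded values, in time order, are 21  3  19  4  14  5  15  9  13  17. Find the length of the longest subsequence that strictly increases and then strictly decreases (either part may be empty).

6

inc[i] = longest strictly increasing subsequence ending at i; dec[i] = longest strictly decreasing subsequence starting at i:
i:      1  2  3  4  5  6  7  8  9 10
a[i]:  21  3 19  4 14  5 15  9 13 17
inc:    1  1  2  2  3  3  4  4  5  6
dec:    4  1  3  1  2  1  2  1  1  1
Best peak at i=10 (value 17): inc=6, dec=1, length 6+1−1 = 6.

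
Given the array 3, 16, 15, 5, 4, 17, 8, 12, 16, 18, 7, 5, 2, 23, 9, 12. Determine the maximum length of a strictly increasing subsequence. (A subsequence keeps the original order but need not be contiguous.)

Let dp[i] be the length of the longest such subsequence ending at index i:
i:      1  2  3  4  5  6  7  8  9 10 11 12 13 14 15 16
a[i]:   3 16 15  5  4 17  8 12 16 18  7  5  2 23  9 12
dp:     1  2  2  2  2  3  3  4  5  6  3  3  1  7  4  5
Maximum dp value is 7.

7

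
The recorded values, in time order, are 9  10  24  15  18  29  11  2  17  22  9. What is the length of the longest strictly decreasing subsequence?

Let dp[i] be the longest strictly decreasing subsequence ending at i:
i:      1  2  3  4  5  6  7  8  9 10 11
a[i]:   9 10 24 15 18 29 11  2 17 22  9
dp:     1  1  1  2  2  1  3  4  3  2  4
Maximum is 4.

4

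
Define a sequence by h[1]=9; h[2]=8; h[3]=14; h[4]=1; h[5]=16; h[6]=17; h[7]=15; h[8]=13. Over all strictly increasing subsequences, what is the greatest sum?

Let S[i] be the best sum of a strictly increasing subsequence ending at i:
i:      1  2  3  4  5  6  7  8
h[i]:   9  8 14  1 16 17 15 13
S:      9  8 23  1 39 56 38 22
Maximum is 56 (e.g. 9 + 14 + 16 + 17).

56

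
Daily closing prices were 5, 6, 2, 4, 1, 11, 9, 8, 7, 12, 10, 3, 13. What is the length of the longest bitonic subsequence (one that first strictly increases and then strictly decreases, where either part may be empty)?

inc[i] = longest strictly increasing subsequence ending at i; dec[i] = longest strictly decreasing subsequence starting at i:
i:      1  2  3  4  5  6  7  8  9 10 11 12 13
a[i]:   5  6  2  4  1 11  9  8  7 12 10  3 13
inc:    1  2  1  2  1  3  3  3  3  4  4  2  5
dec:    3  3  2  2  1  5  4  3  2  3  2  1  1
Best peak at i=6 (value 11): inc=3, dec=5, length 3+5−1 = 7.

7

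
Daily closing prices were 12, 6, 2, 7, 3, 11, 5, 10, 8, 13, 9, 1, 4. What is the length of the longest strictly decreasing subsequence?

Let dp[i] be the longest strictly decreasing subsequence ending at i:
i:      1  2  3  4  5  6  7  8  9 10 11 12 13
a[i]:  12  6  2  7  3 11  5 10  8 13  9  1  4
dp:     1  2  3  2  3  2  3  3  4  1  4  5  5
Maximum is 5.

5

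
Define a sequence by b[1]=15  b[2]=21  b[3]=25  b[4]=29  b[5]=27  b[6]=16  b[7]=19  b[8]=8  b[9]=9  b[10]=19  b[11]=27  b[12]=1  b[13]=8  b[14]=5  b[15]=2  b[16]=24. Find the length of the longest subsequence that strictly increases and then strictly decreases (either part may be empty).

inc[i] = longest strictly increasing subsequence ending at i; dec[i] = longest strictly decreasing subsequence starting at i:
i:      1  2  3  4  5  6  7  8  9 10 11 12 13 14 15 16
b[i]:  15 21 25 29 27 16 19  8  9 19 27  1  8  5  2 24
inc:    1  2  3  4  4  2  3  1  2  3  4  1  2  2  2  4
dec:    5  6  6  7  6  5  5  3  4  4  4  1  3  2  1  1
Best peak at i=4 (value 29): inc=4, dec=7, length 4+7−1 = 10.

10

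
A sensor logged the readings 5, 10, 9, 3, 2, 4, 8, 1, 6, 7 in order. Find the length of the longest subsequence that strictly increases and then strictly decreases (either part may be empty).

inc[i] = longest strictly increasing subsequence ending at i; dec[i] = longest strictly decreasing subsequence starting at i:
i:      1  2  3  4  5  6  7  8  9 10
a[i]:   5 10  9  3  2  4  8  1  6  7
inc:    1  2  2  1  1  2  3  1  3  4
dec:    4  5  4  3  2  2  2  1  1  1
Best peak at i=2 (value 10): inc=2, dec=5, length 2+5−1 = 6.

6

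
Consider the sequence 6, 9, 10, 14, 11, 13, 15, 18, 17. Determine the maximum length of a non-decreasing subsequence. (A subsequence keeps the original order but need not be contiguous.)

7

Let dp[i] be the length of the longest such subsequence ending at index i:
i:      1  2  3  4  5  6  7  8  9
a[i]:   6  9 10 14 11 13 15 18 17
dp:     1  2  3  4  4  5  6  7  7
Maximum dp value is 7.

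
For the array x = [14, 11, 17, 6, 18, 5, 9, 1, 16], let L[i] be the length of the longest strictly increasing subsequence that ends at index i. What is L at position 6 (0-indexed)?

2

dp[i] = 1 + max{dp[j] : j<i, x[j]<x[i]} (or 1 if no such j):
i:      0  1  2  3  4  5  6  7  8
x[i]:  14 11 17  6 18  5  9  1 16
dp:     1  1  2  1  3  1  2  1  3
At index 6 the value is 2.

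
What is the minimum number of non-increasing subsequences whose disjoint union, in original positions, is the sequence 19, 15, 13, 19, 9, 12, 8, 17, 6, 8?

3

The minimum number of non-increasing subsequences covering a sequence equals the length of its longest strictly increasing subsequence.
LIS length is 3 (e.g. 9, 12, 17), so 3 piles are needed.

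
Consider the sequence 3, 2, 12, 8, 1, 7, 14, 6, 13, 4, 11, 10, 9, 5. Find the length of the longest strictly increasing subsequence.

3

Let dp[i] be the length of the longest such subsequence ending at index i:
i:      1  2  3  4  5  6  7  8  9 10 11 12 13 14
a[i]:   3  2 12  8  1  7 14  6 13  4 11 10  9  5
dp:     1  1  2  2  1  2  3  2  3  2  3  3  3  3
Maximum dp value is 3.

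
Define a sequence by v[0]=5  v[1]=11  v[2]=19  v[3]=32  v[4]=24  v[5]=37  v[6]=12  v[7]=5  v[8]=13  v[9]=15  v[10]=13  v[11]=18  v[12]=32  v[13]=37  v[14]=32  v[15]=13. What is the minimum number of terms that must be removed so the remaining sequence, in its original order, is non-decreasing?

Fewest deletions = n − (longest non-decreasing subsequence).
Patience tails:
5 → extends → [5]
11 → extends → [5, 11]
19 → extends → [5, 11, 19]
32 → extends → [5, 11, 19, 32]
24 → replaces 32 → [5, 11, 19, 24]
37 → extends → [5, 11, 19, 24, 37]
12 → replaces 19 → [5, 11, 12, 24, 37]
5 → replaces 11 → [5, 5, 12, 24, 37]
13 → replaces 24 → [5, 5, 12, 13, 37]
15 → replaces 37 → [5, 5, 12, 13, 15]
13 → replaces 15 → [5, 5, 12, 13, 13]
18 → extends → [5, 5, 12, 13, 13, 18]
32 → extends → [5, 5, 12, 13, 13, 18, 32]
37 → extends → [5, 5, 12, 13, 13, 18, 32, 37]
32 → replaces 37 → [5, 5, 12, 13, 13, 18, 32, 32]
13 → replaces 18 → [5, 5, 12, 13, 13, 13, 32, 32]
Longest non-decreasing subsequence has length 8, so deletions = 16 − 8 = 8.

8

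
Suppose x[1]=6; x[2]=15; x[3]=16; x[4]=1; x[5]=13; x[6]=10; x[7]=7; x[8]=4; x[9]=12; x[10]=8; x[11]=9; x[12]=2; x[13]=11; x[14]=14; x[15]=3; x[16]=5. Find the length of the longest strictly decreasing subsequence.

6

Negate each value so 'decreasing' becomes 'increasing', then run patience tails on the negated sequence:
-6 → extends → [-6]
-15 → replaces -6 → [-15]
-16 → replaces -15 → [-16]
-1 → extends → [-16, -1]
-13 → replaces -1 → [-16, -13]
-10 → extends → [-16, -13, -10]
-7 → extends → [-16, -13, -10, -7]
-4 → extends → [-16, -13, -10, -7, -4]
-12 → replaces -10 → [-16, -13, -12, -7, -4]
-8 → replaces -7 → [-16, -13, -12, -8, -4]
-9 → replaces -8 → [-16, -13, -12, -9, -4]
-2 → extends → [-16, -13, -12, -9, -4, -2]
-11 → replaces -9 → [-16, -13, -12, -11, -4, -2]
-14 → replaces -13 → [-16, -14, -12, -11, -4, -2]
-3 → replaces -2 → [-16, -14, -12, -11, -4, -3]
-5 → replaces -4 → [-16, -14, -12, -11, -5, -3]
Six tails, so the longest strictly decreasing subsequence of the original has length 6.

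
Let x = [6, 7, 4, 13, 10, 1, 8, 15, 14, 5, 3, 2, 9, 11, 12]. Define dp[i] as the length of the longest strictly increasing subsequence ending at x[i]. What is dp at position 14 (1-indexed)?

5

dp[i] = 1 + max{dp[j] : j<i, x[j]<x[i]} (or 1 if no such j):
i:      1  2  3  4  5  6  7  8  9 10 11 12 13 14 15
x[i]:   6  7  4 13 10  1  8 15 14  5  3  2  9 11 12
dp:     1  2  1  3  3  1  3  4  4  2  2  2  4  5  6
At index 14 the value is 5.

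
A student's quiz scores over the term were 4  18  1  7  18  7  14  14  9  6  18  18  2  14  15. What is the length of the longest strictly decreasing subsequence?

5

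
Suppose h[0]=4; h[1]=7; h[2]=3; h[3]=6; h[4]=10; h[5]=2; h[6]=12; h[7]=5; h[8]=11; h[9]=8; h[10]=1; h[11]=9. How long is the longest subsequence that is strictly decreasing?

4

Let dp[i] be the longest strictly decreasing subsequence ending at i:
i:      0  1  2  3  4  5  6  7  8  9 10 11
h[i]:   4  7  3  6 10  2 12  5 11  8  1  9
dp:     1  1  2  2  1  3  1  3  2  3  4  3
Maximum is 4.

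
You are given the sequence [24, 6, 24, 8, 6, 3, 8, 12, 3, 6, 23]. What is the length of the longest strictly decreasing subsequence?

4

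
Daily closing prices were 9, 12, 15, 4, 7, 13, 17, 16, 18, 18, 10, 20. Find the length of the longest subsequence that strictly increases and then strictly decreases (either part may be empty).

6

inc[i] = longest strictly increasing subsequence ending at i; dec[i] = longest strictly decreasing subsequence starting at i:
i:      1  2  3  4  5  6  7  8  9 10 11 12
a[i]:   9 12 15  4  7 13 17 16 18 18 10 20
inc:    1  2  3  1  2  3  4  4  5  5  3  6
dec:    2  2  3  1  1  2  3  2  2  2  1  1
Best peak at i=7 (value 17): inc=4, dec=3, length 4+3−1 = 6.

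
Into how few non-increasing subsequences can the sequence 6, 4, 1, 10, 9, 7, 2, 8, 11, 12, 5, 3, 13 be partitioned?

6

Place each on the leftmost legal pile:
6 → new pile 1 (tops now [6])
4 → pile 1 (tops now [4])
1 → pile 1 (tops now [1])
10 → new pile 2 (tops now [1, 10])
9 → pile 2 (tops now [1, 9])
7 → pile 2 (tops now [1, 7])
2 → pile 2 (tops now [1, 2])
8 → new pile 3 (tops now [1, 2, 8])
11 → new pile 4 (tops now [1, 2, 8, 11])
12 → new pile 5 (tops now [1, 2, 8, 11, 12])
5 → pile 3 (tops now [1, 2, 5, 11, 12])
3 → pile 3 (tops now [1, 2, 3, 11, 12])
13 → new pile 6 (tops now [1, 2, 3, 11, 12, 13])
Six piles.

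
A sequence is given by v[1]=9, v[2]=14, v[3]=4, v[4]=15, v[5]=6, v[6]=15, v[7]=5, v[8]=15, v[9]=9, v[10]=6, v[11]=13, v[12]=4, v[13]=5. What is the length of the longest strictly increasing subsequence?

4

Let dp[i] be the length of the longest such subsequence ending at index i:
i:      1  2  3  4  5  6  7  8  9 10 11 12 13
v[i]:   9 14  4 15  6 15  5 15  9  6 13  4  5
dp:     1  2  1  3  2  3  2  3  3  3  4  1  2
Maximum dp value is 4.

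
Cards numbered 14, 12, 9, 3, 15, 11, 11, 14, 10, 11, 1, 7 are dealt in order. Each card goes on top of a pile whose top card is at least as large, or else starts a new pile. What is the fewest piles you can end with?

3

Place each on the leftmost legal pile:
14 → new pile 1 (tops now [14])
12 → pile 1 (tops now [12])
9 → pile 1 (tops now [9])
3 → pile 1 (tops now [3])
15 → new pile 2 (tops now [3, 15])
11 → pile 2 (tops now [3, 11])
11 → pile 2 (tops now [3, 11])
14 → new pile 3 (tops now [3, 11, 14])
10 → pile 2 (tops now [3, 10, 14])
11 → pile 3 (tops now [3, 10, 11])
1 → pile 1 (tops now [1, 10, 11])
7 → pile 2 (tops now [1, 7, 11])
Three piles.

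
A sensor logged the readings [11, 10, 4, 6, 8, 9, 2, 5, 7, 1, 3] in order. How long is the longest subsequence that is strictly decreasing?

5

Let dp[i] be the longest strictly decreasing subsequence ending at i:
i:      1  2  3  4  5  6  7  8  9 10 11
a[i]:  11 10  4  6  8  9  2  5  7  1  3
dp:     1  2  3  3  3  3  4  4  4  5  5
Maximum is 5.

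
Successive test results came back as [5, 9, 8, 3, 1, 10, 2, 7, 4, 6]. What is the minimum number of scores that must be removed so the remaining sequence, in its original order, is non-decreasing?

Fewest deletions = n − (longest non-decreasing subsequence).
i:      1  2  3  4  5  6  7  8  9 10
a[i]:   5  9  8  3  1 10  2  7  4  6
dp:     1  2  2  1  1  3  2  3  3  4
max dp = 4, so deletions = 10 − 4 = 6.

6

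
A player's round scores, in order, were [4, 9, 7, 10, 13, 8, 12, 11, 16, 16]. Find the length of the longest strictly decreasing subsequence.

3

Let dp[i] be the longest strictly decreasing subsequence ending at i:
i:      1  2  3  4  5  6  7  8  9 10
a[i]:   4  9  7 10 13  8 12 11 16 16
dp:     1  1  2  1  1  2  2  3  1  1
Maximum is 3.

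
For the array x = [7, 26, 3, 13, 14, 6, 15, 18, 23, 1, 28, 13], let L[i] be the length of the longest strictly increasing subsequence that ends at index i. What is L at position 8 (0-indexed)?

dp[i] = 1 + max{dp[j] : j<i, x[j]<x[i]} (or 1 if no such j):
i:      0  1  2  3  4  5  6  7  8  9 10 11
x[i]:   7 26  3 13 14  6 15 18 23  1 28 13
dp:     1  2  1  2  3  2  4  5  6  1  7  3
At index 8 the value is 6.

6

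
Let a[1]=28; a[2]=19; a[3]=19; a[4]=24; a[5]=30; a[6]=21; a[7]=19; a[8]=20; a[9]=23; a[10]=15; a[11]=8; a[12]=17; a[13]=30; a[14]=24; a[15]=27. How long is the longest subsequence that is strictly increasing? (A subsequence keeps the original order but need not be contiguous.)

5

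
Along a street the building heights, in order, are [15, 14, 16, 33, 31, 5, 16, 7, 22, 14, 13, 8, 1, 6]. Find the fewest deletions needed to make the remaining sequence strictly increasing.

11

Fewest deletions = n − (longest strictly increasing subsequence).
i:      1  2  3  4  5  6  7  8  9 10 11 12 13 14
a[i]:  15 14 16 33 31  5 16  7 22 14 13  8  1  6
dp:     1  1  2  3  3  1  2  2  3  3  3  3  1  2
max dp = 3, so deletions = 14 − 3 = 11.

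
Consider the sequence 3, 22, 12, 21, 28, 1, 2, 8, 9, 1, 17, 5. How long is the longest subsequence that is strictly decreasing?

4

Negate each value so 'decreasing' becomes 'increasing', then run patience tails on the negated sequence:
-3 → extends → [-3]
-22 → replaces -3 → [-22]
-12 → extends → [-22, -12]
-21 → replaces -12 → [-22, -21]
-28 → replaces -22 → [-28, -21]
-1 → extends → [-28, -21, -1]
-2 → replaces -1 → [-28, -21, -2]
-8 → replaces -2 → [-28, -21, -8]
-9 → replaces -8 → [-28, -21, -9]
-1 → extends → [-28, -21, -9, -1]
-17 → replaces -9 → [-28, -21, -17, -1]
-5 → replaces -1 → [-28, -21, -17, -5]
Four tails, so the longest strictly decreasing subsequence of the original has length 4.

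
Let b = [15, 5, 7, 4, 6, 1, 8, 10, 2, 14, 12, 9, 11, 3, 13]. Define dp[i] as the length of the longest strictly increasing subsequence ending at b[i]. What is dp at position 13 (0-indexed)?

3

dp[i] = 1 + max{dp[j] : j<i, b[j]<b[i]} (or 1 if no such j):
i:      0  1  2  3  4  5  6  7  8  9 10 11 12 13 14
b[i]:  15  5  7  4  6  1  8 10  2 14 12  9 11  3 13
dp:     1  1  2  1  2  1  3  4  2  5  5  4  5  3  6
At index 13 the value is 3.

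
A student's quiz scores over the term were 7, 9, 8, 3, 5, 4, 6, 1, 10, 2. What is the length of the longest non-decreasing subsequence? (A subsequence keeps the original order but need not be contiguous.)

Let dp[i] be the length of the longest such subsequence ending at index i:
i:      1  2  3  4  5  6  7  8  9 10
a[i]:   7  9  8  3  5  4  6  1 10  2
dp:     1  2  2  1  2  2  3  1  4  2
Maximum dp value is 4.

4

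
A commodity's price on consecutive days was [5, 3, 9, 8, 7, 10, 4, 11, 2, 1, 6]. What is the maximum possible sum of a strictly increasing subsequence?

35

Let S[i] be the best sum of a strictly increasing subsequence ending at i:
i:      1  2  3  4  5  6  7  8  9 10 11
a[i]:   5  3  9  8  7 10  4 11  2  1  6
S:      5  3 14 13 12 24  7 35  2  1 13
Maximum is 35 (e.g. 5 + 9 + 10 + 11).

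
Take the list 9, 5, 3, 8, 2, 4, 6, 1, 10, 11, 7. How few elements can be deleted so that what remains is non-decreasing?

Fewest deletions = n − (longest non-decreasing subsequence).
i:      1  2  3  4  5  6  7  8  9 10 11
a[i]:   9  5  3  8  2  4  6  1 10 11  7
dp:     1  1  1  2  1  2  3  1  4  5  4
max dp = 5, so deletions = 11 − 5 = 6.

6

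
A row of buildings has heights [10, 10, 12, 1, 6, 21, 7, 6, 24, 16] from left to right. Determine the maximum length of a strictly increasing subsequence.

4

Track the smallest tail for each achievable length (strict):
10 → extends → [10]
10 → already a tail → [10]
12 → extends → [10, 12]
1 → replaces 10 → [1, 12]
6 → replaces 12 → [1, 6]
21 → extends → [1, 6, 21]
7 → replaces 21 → [1, 6, 7]
6 → already a tail → [1, 6, 7]
24 → extends → [1, 6, 7, 24]
16 → replaces 24 → [1, 6, 7, 16]
Four tails, so the longest strictly increasing subsequence has length 4 (e.g. 10, 12, 21, 24).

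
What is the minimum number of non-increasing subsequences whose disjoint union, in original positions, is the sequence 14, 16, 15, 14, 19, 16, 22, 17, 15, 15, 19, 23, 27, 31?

8

The minimum number of non-increasing subsequences covering a sequence equals the length of its longest strictly increasing subsequence.
LIS length is 8 (e.g. 14, 15, 16, 17, 19, 23, 27, 31), so 8 piles are needed.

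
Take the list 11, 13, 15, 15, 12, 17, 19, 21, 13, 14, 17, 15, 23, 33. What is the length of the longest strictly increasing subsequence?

8

Track the smallest tail for each achievable length (strict):
11 → extends → [11]
13 → extends → [11, 13]
15 → extends → [11, 13, 15]
15 → already a tail → [11, 13, 15]
12 → replaces 13 → [11, 12, 15]
17 → extends → [11, 12, 15, 17]
19 → extends → [11, 12, 15, 17, 19]
21 → extends → [11, 12, 15, 17, 19, 21]
13 → replaces 15 → [11, 12, 13, 17, 19, 21]
14 → replaces 17 → [11, 12, 13, 14, 19, 21]
17 → replaces 19 → [11, 12, 13, 14, 17, 21]
15 → replaces 17 → [11, 12, 13, 14, 15, 21]
23 → extends → [11, 12, 13, 14, 15, 21, 23]
33 → extends → [11, 12, 13, 14, 15, 21, 23, 33]
Eight tails, so the longest strictly increasing subsequence has length 8 (e.g. 11, 13, 15, 17, 19, 21, 23, 33).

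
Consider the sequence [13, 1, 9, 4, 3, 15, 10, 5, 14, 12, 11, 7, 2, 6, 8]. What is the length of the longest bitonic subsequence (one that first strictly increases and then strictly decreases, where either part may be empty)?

8

inc[i] = longest strictly increasing subsequence ending at i; dec[i] = longest strictly decreasing subsequence starting at i:
i:      1  2  3  4  5  6  7  8  9 10 11 12 13 14 15
a[i]:  13  1  9  4  3 15 10  5 14 12 11  7  2  6  8
inc:    1  1  2  2  2  3  3  3  4  4  4  4  2  4  5
dec:    5  1  4  3  2  6  3  2  5  4  3  2  1  1  1
Best peak at i=6 (value 15): inc=3, dec=6, length 3+6−1 = 8.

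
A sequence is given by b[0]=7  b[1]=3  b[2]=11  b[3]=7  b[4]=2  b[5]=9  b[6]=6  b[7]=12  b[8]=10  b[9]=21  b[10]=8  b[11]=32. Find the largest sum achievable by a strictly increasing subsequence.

84

Let S[i] be the best sum of a strictly increasing subsequence ending at i:
i:      0  1  2  3  4  5  6  7  8  9 10 11
b[i]:   7  3 11  7  2  9  6 12 10 21  8 32
S:      7  3 18 10  2 19  9 31 29 52 18 84
Maximum is 84 (e.g. 3 + 7 + 9 + 12 + 21 + 32).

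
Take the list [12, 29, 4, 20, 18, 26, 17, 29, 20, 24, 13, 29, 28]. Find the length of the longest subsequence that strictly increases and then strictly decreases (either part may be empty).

inc[i] = longest strictly increasing subsequence ending at i; dec[i] = longest strictly decreasing subsequence starting at i:
i:      1  2  3  4  5  6  7  8  9 10 11 12 13
a[i]:  12 29  4 20 18 26 17 29 20 24 13 29 28
inc:    1  2  1  2  2  3  2  4  3  4  2  5  5
dec:    2  5  1  4  3  3  2  3  2  2  1  2  1
Best peak at i=2 (value 29): inc=2, dec=5, length 2+5−1 = 6.

6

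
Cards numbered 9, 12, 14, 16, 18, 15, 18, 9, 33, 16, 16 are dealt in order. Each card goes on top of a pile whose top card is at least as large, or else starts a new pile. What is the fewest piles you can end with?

Place each on the leftmost legal pile:
9 → new pile 1 (tops now [9])
12 → new pile 2 (tops now [9, 12])
14 → new pile 3 (tops now [9, 12, 14])
16 → new pile 4 (tops now [9, 12, 14, 16])
18 → new pile 5 (tops now [9, 12, 14, 16, 18])
15 → pile 4 (tops now [9, 12, 14, 15, 18])
18 → pile 5 (tops now [9, 12, 14, 15, 18])
9 → pile 1 (tops now [9, 12, 14, 15, 18])
33 → new pile 6 (tops now [9, 12, 14, 15, 18, 33])
16 → pile 5 (tops now [9, 12, 14, 15, 16, 33])
16 → pile 5 (tops now [9, 12, 14, 15, 16, 33])
Six piles.

6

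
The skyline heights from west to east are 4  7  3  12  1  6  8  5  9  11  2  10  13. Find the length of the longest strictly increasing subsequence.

6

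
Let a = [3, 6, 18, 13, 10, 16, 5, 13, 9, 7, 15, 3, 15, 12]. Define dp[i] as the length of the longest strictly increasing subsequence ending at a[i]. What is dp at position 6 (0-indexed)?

2

dp[i] = 1 + max{dp[j] : j<i, a[j]<a[i]} (or 1 if no such j):
i:      0  1  2  3  4  5  6  7  8  9 10 11 12 13
a[i]:   3  6 18 13 10 16  5 13  9  7 15  3 15 12
dp:     1  2  3  3  3  4  2  4  3  3  5  1  5  4
At index 6 the value is 2.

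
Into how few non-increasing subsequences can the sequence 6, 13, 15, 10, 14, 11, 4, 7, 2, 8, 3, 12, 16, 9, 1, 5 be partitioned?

5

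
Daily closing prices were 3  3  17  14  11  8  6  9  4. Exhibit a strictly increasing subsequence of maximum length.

Patience tails give the LIS length; then backtrack through the dp parents:
3 → extends → [3]
3 → already a tail → [3]
17 → extends → [3, 17]
14 → replaces 17 → [3, 14]
11 → replaces 14 → [3, 11]
8 → replaces 11 → [3, 8]
6 → replaces 8 → [3, 6]
9 → extends → [3, 6, 9]
4 → replaces 6 → [3, 4, 9]
Length 3; one witness is 3, 8, 9.

3, 8, 9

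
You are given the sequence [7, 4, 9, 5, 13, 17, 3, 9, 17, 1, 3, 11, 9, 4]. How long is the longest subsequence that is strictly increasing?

4

Let dp[i] be the length of the longest such subsequence ending at index i:
i:      1  2  3  4  5  6  7  8  9 10 11 12 13 14
a[i]:   7  4  9  5 13 17  3  9 17  1  3 11  9  4
dp:     1  1  2  2  3  4  1  3  4  1  2  4  3  3
Maximum dp value is 4.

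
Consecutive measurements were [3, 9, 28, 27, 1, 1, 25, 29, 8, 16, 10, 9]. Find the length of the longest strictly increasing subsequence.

Let dp[i] be the length of the longest such subsequence ending at index i:
i:      1  2  3  4  5  6  7  8  9 10 11 12
a[i]:   3  9 28 27  1  1 25 29  8 16 10  9
dp:     1  2  3  3  1  1  3  4  2  3  3  3
Maximum dp value is 4.

4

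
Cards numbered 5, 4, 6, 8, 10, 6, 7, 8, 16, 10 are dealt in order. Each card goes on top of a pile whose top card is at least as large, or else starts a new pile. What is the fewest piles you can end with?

5

Place each on the leftmost legal pile:
5 → new pile 1 (tops now [5])
4 → pile 1 (tops now [4])
6 → new pile 2 (tops now [4, 6])
8 → new pile 3 (tops now [4, 6, 8])
10 → new pile 4 (tops now [4, 6, 8, 10])
6 → pile 2 (tops now [4, 6, 8, 10])
7 → pile 3 (tops now [4, 6, 7, 10])
8 → pile 4 (tops now [4, 6, 7, 8])
16 → new pile 5 (tops now [4, 6, 7, 8, 16])
10 → pile 5 (tops now [4, 6, 7, 8, 10])
Five piles.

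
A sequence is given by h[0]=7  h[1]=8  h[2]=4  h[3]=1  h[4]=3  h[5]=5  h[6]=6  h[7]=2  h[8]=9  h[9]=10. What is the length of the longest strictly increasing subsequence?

6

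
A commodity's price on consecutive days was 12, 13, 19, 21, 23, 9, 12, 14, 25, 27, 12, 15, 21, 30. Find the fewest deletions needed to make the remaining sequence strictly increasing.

Fewest deletions = n − (longest strictly increasing subsequence).
i:      1  2  3  4  5  6  7  8  9 10 11 12 13 14
a[i]:  12 13 19 21 23  9 12 14 25 27 12 15 21 30
dp:     1  2  3  4  5  1  2  3  6  7  2  4  5  8
max dp = 8, so deletions = 14 − 8 = 6.

6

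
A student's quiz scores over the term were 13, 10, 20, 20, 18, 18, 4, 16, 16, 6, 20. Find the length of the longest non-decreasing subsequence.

4

Let dp[i] be the length of the longest such subsequence ending at index i:
i:      1  2  3  4  5  6  7  8  9 10 11
a[i]:  13 10 20 20 18 18  4 16 16  6 20
dp:     1  1  2  3  2  3  1  2  3  2  4
Maximum dp value is 4.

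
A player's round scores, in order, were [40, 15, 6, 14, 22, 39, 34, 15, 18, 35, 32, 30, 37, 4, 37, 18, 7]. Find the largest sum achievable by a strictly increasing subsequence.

148

Let S[i] be the best sum of a strictly increasing subsequence ending at i:
i:       1   2   3   4   5   6   7   8   9  10  11  12  13  14  15  16  17
a[i]:   40  15   6  14  22  39  34  15  18  35  32  30  37   4  37  18   7
S:      40  15   6  20  42  81  76  35  53 111  85  83 148   4 148  53  13
Maximum is 148 (e.g. 6 + 14 + 22 + 34 + 35 + 37).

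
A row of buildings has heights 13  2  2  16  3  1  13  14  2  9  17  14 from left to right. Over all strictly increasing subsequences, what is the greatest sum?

49

Let S[i] be the best sum of a strictly increasing subsequence ending at i:
i:      1  2  3  4  5  6  7  8  9 10 11 12
a[i]:  13  2  2 16  3  1 13 14  2  9 17 14
S:     13  2  2 29  5  1 18 32  3 14 49 32
Maximum is 49 (e.g. 2 + 3 + 13 + 14 + 17).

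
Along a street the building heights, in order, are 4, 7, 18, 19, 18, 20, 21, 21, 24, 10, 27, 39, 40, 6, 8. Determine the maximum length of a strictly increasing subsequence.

10

Track the smallest tail for each achievable length (strict):
4 → extends → [4]
7 → extends → [4, 7]
18 → extends → [4, 7, 18]
19 → extends → [4, 7, 18, 19]
18 → already a tail → [4, 7, 18, 19]
20 → extends → [4, 7, 18, 19, 20]
21 → extends → [4, 7, 18, 19, 20, 21]
21 → already a tail → [4, 7, 18, 19, 20, 21]
24 → extends → [4, 7, 18, 19, 20, 21, 24]
10 → replaces 18 → [4, 7, 10, 19, 20, 21, 24]
27 → extends → [4, 7, 10, 19, 20, 21, 24, 27]
39 → extends → [4, 7, 10, 19, 20, 21, 24, 27, 39]
40 → extends → [4, 7, 10, 19, 20, 21, 24, 27, 39, 40]
6 → replaces 7 → [4, 6, 10, 19, 20, 21, 24, 27, 39, 40]
8 → replaces 10 → [4, 6, 8, 19, 20, 21, 24, 27, 39, 40]
Ten tails, so the longest strictly increasing subsequence has length 10 (e.g. 4, 7, 18, 19, 20, 21, 24, 27, 39, 40).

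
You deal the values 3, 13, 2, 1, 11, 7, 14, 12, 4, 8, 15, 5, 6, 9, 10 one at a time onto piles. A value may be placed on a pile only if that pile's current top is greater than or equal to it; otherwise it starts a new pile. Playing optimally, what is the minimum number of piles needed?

The minimum number of non-increasing subsequences covering a sequence equals the length of its longest strictly increasing subsequence.
LIS length is 6 (e.g. 3, 4, 5, 6, 9, 10), so 6 piles are needed.

6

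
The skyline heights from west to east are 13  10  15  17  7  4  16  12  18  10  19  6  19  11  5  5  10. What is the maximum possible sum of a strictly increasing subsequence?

82

Let S[i] be the best sum of a strictly increasing subsequence ending at i:
i:      1  2  3  4  5  6  7  8  9 10 11 12 13 14 15 16 17
a[i]:  13 10 15 17  7  4 16 12 18 10 19  6 19 11  5  5 10
S:     13 10 28 45  7  4 44 22 63 17 82 10 82 28  9  9 20
Maximum is 82 (e.g. 13 + 15 + 17 + 18 + 19).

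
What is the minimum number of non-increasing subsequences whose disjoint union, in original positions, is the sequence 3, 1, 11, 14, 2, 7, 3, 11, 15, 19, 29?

7

Place each on the leftmost legal pile:
3 → new pile 1 (tops now [3])
1 → pile 1 (tops now [1])
11 → new pile 2 (tops now [1, 11])
14 → new pile 3 (tops now [1, 11, 14])
2 → pile 2 (tops now [1, 2, 14])
7 → pile 3 (tops now [1, 2, 7])
3 → pile 3 (tops now [1, 2, 3])
11 → new pile 4 (tops now [1, 2, 3, 11])
15 → new pile 5 (tops now [1, 2, 3, 11, 15])
19 → new pile 6 (tops now [1, 2, 3, 11, 15, 19])
29 → new pile 7 (tops now [1, 2, 3, 11, 15, 19, 29])
Seven piles.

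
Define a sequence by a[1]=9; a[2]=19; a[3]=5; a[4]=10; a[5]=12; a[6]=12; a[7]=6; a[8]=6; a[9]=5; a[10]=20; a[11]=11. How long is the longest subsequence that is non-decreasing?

5

Let dp[i] be the length of the longest such subsequence ending at index i:
i:      1  2  3  4  5  6  7  8  9 10 11
a[i]:   9 19  5 10 12 12  6  6  5 20 11
dp:     1  2  1  2  3  4  2  3  2  5  4
Maximum dp value is 5.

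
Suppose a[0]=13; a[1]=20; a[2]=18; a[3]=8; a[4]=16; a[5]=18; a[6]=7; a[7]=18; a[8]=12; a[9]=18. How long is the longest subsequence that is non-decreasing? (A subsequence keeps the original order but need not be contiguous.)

5

Track the smallest tail for each achievable length (allowing ties):
13 → extends → [13]
20 → extends → [13, 20]
18 → replaces 20 → [13, 18]
8 → replaces 13 → [8, 18]
16 → replaces 18 → [8, 16]
18 → extends → [8, 16, 18]
7 → replaces 8 → [7, 16, 18]
18 → extends → [7, 16, 18, 18]
12 → replaces 16 → [7, 12, 18, 18]
18 → extends → [7, 12, 18, 18, 18]
Five tails, so the longest non-decreasing subsequence has length 5 (e.g. 13, 18, 18, 18, 18).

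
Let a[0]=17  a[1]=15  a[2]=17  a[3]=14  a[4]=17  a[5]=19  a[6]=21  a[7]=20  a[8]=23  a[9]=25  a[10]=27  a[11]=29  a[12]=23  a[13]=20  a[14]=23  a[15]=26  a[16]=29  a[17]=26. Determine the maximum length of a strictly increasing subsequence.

Track the smallest tail for each achievable length (strict):
17 → extends → [17]
15 → replaces 17 → [15]
17 → extends → [15, 17]
14 → replaces 15 → [14, 17]
17 → already a tail → [14, 17]
19 → extends → [14, 17, 19]
21 → extends → [14, 17, 19, 21]
20 → replaces 21 → [14, 17, 19, 20]
23 → extends → [14, 17, 19, 20, 23]
25 → extends → [14, 17, 19, 20, 23, 25]
27 → extends → [14, 17, 19, 20, 23, 25, 27]
29 → extends → [14, 17, 19, 20, 23, 25, 27, 29]
23 → already a tail → [14, 17, 19, 20, 23, 25, 27, 29]
20 → already a tail → [14, 17, 19, 20, 23, 25, 27, 29]
23 → already a tail → [14, 17, 19, 20, 23, 25, 27, 29]
26 → replaces 27 → [14, 17, 19, 20, 23, 25, 26, 29]
29 → already a tail → [14, 17, 19, 20, 23, 25, 26, 29]
26 → already a tail → [14, 17, 19, 20, 23, 25, 26, 29]
Eight tails, so the longest strictly increasing subsequence has length 8 (e.g. 15, 17, 19, 21, 23, 25, 27, 29).

8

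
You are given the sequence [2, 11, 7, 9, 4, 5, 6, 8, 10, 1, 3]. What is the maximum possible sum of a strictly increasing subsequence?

35

Let S[i] be the best sum of a strictly increasing subsequence ending at i:
i:      1  2  3  4  5  6  7  8  9 10 11
a[i]:   2 11  7  9  4  5  6  8 10  1  3
S:      2 13  9 18  6 11 17 25 35  1  5
Maximum is 35 (e.g. 2 + 4 + 5 + 6 + 8 + 10).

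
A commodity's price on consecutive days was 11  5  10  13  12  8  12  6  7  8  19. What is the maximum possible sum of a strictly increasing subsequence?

Let S[i] be the best sum of a strictly increasing subsequence ending at i:
i:      1  2  3  4  5  6  7  8  9 10 11
a[i]:  11  5 10 13 12  8 12  6  7  8 19
S:     11  5 15 28 27 13 27 11 18 26 47
Maximum is 47 (e.g. 5 + 10 + 13 + 19).

47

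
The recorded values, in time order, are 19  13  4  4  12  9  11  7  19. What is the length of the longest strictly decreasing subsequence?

5

Let dp[i] be the longest strictly decreasing subsequence ending at i:
i:      1  2  3  4  5  6  7  8  9
a[i]:  19 13  4  4 12  9 11  7 19
dp:     1  2  3  3  3  4  4  5  1
Maximum is 5.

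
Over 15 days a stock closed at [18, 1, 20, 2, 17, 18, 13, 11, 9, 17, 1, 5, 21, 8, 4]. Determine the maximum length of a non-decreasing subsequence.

5

Let dp[i] be the length of the longest such subsequence ending at index i:
i:      1  2  3  4  5  6  7  8  9 10 11 12 13 14 15
a[i]:  18  1 20  2 17 18 13 11  9 17  1  5 21  8  4
dp:     1  1  2  2  3  4  3  3  3  4  2  3  5  4  3
Maximum dp value is 5.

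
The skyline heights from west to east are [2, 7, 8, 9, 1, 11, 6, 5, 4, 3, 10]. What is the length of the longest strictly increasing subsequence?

Track the smallest tail for each achievable length (strict):
2 → extends → [2]
7 → extends → [2, 7]
8 → extends → [2, 7, 8]
9 → extends → [2, 7, 8, 9]
1 → replaces 2 → [1, 7, 8, 9]
11 → extends → [1, 7, 8, 9, 11]
6 → replaces 7 → [1, 6, 8, 9, 11]
5 → replaces 6 → [1, 5, 8, 9, 11]
4 → replaces 5 → [1, 4, 8, 9, 11]
3 → replaces 4 → [1, 3, 8, 9, 11]
10 → replaces 11 → [1, 3, 8, 9, 10]
Five tails, so the longest strictly increasing subsequence has length 5 (e.g. 2, 7, 8, 9, 11).

5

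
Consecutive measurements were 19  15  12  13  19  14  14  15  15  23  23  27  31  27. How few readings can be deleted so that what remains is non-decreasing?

4

Fewest deletions = n − (longest non-decreasing subsequence).
i:      1  2  3  4  5  6  7  8  9 10 11 12 13 14
a[i]:  19 15 12 13 19 14 14 15 15 23 23 27 31 27
dp:     1  1  1  2  3  3  4  5  6  7  8  9 10 10
max dp = 10, so deletions = 14 − 10 = 4.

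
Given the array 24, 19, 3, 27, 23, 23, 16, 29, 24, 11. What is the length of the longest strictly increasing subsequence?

3

Track the smallest tail for each achievable length (strict):
24 → extends → [24]
19 → replaces 24 → [19]
3 → replaces 19 → [3]
27 → extends → [3, 27]
23 → replaces 27 → [3, 23]
23 → already a tail → [3, 23]
16 → replaces 23 → [3, 16]
29 → extends → [3, 16, 29]
24 → replaces 29 → [3, 16, 24]
11 → replaces 16 → [3, 11, 24]
Three tails, so the longest strictly increasing subsequence has length 3 (e.g. 24, 27, 29).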